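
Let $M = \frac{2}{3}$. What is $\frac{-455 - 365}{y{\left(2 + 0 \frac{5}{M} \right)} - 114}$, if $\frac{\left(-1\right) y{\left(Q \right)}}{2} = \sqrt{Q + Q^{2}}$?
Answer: $\frac{7790}{1081} - \frac{410 \sqrt{6}}{3243} \approx 6.8966$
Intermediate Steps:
$M = \frac{2}{3}$ ($M = 2 \cdot \frac{1}{3} = \frac{2}{3} \approx 0.66667$)
$y{\left(Q \right)} = - 2 \sqrt{Q + Q^{2}}$
$\frac{-455 - 365}{y{\left(2 + 0 \frac{5}{M} \right)} - 114} = \frac{-455 - 365}{- 2 \sqrt{\left(2 + 0 \frac{5}{\frac{2}{3}}\right) \left(1 + \left(2 + 0 \frac{5}{\frac{2}{3}}\right)\right)} - 114} = - \frac{820}{- 2 \sqrt{\left(2 + 0 \cdot 5 \cdot \frac{3}{2}\right) \left(1 + \left(2 + 0 \cdot 5 \cdot \frac{3}{2}\right)\right)} - 114} = - \frac{820}{- 2 \sqrt{\left(2 + 0 \cdot \frac{15}{2}\right) \left(1 + \left(2 + 0 \cdot \frac{15}{2}\right)\right)} - 114} = - \frac{820}{- 2 \sqrt{\left(2 + 0\right) \left(1 + \left(2 + 0\right)\right)} - 114} = - \frac{820}{- 2 \sqrt{2 \left(1 + 2\right)} - 114} = - \frac{820}{- 2 \sqrt{2 \cdot 3} - 114} = - \frac{820}{- 2 \sqrt{6} - 114} = - \frac{820}{-114 - 2 \sqrt{6}}$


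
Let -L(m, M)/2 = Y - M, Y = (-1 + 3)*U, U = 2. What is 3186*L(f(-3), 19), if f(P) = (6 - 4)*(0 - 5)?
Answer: 95580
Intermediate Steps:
f(P) = -10 (f(P) = 2*(-5) = -10)
Y = 4 (Y = (-1 + 3)*2 = 2*2 = 4)
L(m, M) = -8 + 2*M (L(m, M) = -2*(4 - M) = -8 + 2*M)
3186*L(f(-3), 19) = 3186*(-8 + 2*19) = 3186*(-8 + 38) = 3186*30 = 95580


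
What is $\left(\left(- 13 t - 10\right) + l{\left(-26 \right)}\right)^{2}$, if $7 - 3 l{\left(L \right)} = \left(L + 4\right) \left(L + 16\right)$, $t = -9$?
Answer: $1296$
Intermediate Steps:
$l{\left(L \right)} = \frac{7}{3} - \frac{\left(4 + L\right) \left(16 + L\right)}{3}$ ($l{\left(L \right)} = \frac{7}{3} - \frac{\left(L + 4\right) \left(L + 16\right)}{3} = \frac{7}{3} - \frac{\left(4 + L\right) \left(16 + L\right)}{3}$)
$\left(\left(- 13 t - 10\right) + l{\left(-26 \right)}\right)^{2} = \left(\left(\left(-13\right) \left(-9\right) - 10\right) - \left(- \frac{463}{3} + \frac{676}{3}\right)\right)^{2} = \left(\left(117 - 10\right) - 71\right)^{2} = \left(107 - 71\right)^{2} = 36^{2} = 1296$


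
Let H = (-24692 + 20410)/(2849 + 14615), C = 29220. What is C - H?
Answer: 255151181/8732 ≈ 29220.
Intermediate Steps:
H = -2141/8732 (H = -4282/17464 = -4282*1/17464 = -2141/8732 ≈ -0.24519)
C - H = 29220 - 1*(-2141/8732) = 29220 + 2141/8732 = 255151181/8732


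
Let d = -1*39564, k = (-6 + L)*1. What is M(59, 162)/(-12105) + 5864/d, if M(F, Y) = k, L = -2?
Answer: -654326/4434465 ≈ -0.14755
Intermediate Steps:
k = -8 (k = (-6 - 2)*1 = -8*1 = -8)
M(F, Y) = -8
d = -39564
M(59, 162)/(-12105) + 5864/d = -8/(-12105) + 5864/(-39564) = -8*(-1/12105) + 5864*(-1/39564) = 8/12105 - 1466/9891 = -654326/4434465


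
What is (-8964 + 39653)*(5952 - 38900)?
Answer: -1011141172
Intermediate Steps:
(-8964 + 39653)*(5952 - 38900) = 30689*(-32948) = -1011141172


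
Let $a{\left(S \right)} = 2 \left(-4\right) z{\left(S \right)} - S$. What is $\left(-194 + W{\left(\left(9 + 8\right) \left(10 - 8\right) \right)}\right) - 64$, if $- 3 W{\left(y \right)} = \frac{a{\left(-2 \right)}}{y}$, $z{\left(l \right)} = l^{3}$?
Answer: $- \frac{4397}{17} \approx -258.65$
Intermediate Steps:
$a{\left(S \right)} = - S - 8 S^{3}$ ($a{\left(S \right)} = 2 \left(-4\right) S^{3} - S = - 8 S^{3} - S = - S - 8 S^{3}$)
$W{\left(y \right)} = - \frac{22}{y}$ ($W{\left(y \right)} = - \frac{\left(\left(-1\right) \left(-2\right) - 8 \left(-2\right)^{3}\right) \frac{1}{y}}{3} = - \frac{\left(2 - -64\right) \frac{1}{y}}{3} = - \frac{\left(2 + 64\right) \frac{1}{y}}{3} = - \frac{66 \frac{1}{y}}{3} = - \frac{22}{y}$)
$\left(-194 + W{\left(\left(9 + 8\right) \left(10 - 8\right) \right)}\right) - 64 = \left(-194 - \frac{22}{\left(9 + 8\right) \left(10 - 8\right)}\right) - 64 = \left(-194 - \frac{22}{17 \cdot 2}\right) - 64 = \left(-194 - \frac{22}{34}\right) - 64 = \left(-194 - \frac{11}{17}\right) - 64 = - \frac{3309}{17} - 64 = - \frac{4397}{17}$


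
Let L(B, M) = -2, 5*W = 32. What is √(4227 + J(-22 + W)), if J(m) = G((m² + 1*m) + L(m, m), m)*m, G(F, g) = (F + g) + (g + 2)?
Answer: √725415/25 ≈ 34.069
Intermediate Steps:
W = 32/5 (W = (⅕)*32 = 32/5 ≈ 6.4000)
G(F, g) = 2 + F + 2*g (G(F, g) = (F + g) + (2 + g) = 2 + F + 2*g)
J(m) = m*(m² + 3*m) (J(m) = (2 + ((m² + 1*m) - 2) + 2*m)*m = (2 + ((m² + m) - 2) + 2*m)*m = (2 + ((m + m²) - 2) + 2*m)*m = (2 + (-2 + m + m²) + 2*m)*m = (m² + 3*m)*m = m*(m² + 3*m))
√(4227 + J(-22 + W)) = √(4227 + (-22 + 32/5)²*(3 + (-22 + 32/5))) = √(4227 + (-78/5)²*(3 - 78/5)) = √(4227 + (6084/25)*(-63/5)) = √(4227 - 383292/125) = √(145083/125) = √725415/25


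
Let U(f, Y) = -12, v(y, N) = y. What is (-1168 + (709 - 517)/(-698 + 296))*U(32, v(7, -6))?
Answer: 939456/67 ≈ 14022.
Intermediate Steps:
(-1168 + (709 - 517)/(-698 + 296))*U(32, v(7, -6)) = (-1168 + (709 - 517)/(-698 + 296))*(-12) = (-1168 + 192/(-402))*(-12) = (-1168 + 192*(-1/402))*(-12) = (-1168 - 32/67)*(-12) = -78288/67*(-12) = 939456/67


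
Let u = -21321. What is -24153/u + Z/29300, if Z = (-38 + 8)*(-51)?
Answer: 24676801/20823510 ≈ 1.1850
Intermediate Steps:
Z = 1530 (Z = -30*(-51) = 1530)
-24153/u + Z/29300 = -24153/(-21321) + 1530/29300 = -24153*(-1/21321) + 1530*(1/29300) = 8051/7107 + 153/2930 = 24676801/20823510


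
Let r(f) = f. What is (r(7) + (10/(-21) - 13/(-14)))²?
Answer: 97969/1764 ≈ 55.538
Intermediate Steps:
(r(7) + (10/(-21) - 13/(-14)))² = (7 + (10/(-21) - 13/(-14)))² = (7 + (10*(-1/21) - 13*(-1/14)))² = (7 + (-10/21 + 13/14))² = (7 + 19/42)² = (313/42)² = 97969/1764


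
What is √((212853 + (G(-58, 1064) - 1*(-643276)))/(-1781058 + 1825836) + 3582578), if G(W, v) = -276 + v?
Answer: √798150608484842/14926 ≈ 1892.8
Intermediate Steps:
√((212853 + (G(-58, 1064) - 1*(-643276)))/(-1781058 + 1825836) + 3582578) = √((212853 + ((-276 + 1064) - 1*(-643276)))/(-1781058 + 1825836) + 3582578) = √((212853 + (788 + 643276))/44778 + 3582578) = √((212853 + 644064)*(1/44778) + 3582578) = √(856917*(1/44778) + 3582578) = √(285639/14926 + 3582578) = √(53473844867/14926) = √798150608484842/14926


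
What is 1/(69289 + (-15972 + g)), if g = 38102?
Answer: 1/91419 ≈ 1.0939e-5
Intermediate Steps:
1/(69289 + (-15972 + g)) = 1/(69289 + (-15972 + 38102)) = 1/(69289 + 22130) = 1/91419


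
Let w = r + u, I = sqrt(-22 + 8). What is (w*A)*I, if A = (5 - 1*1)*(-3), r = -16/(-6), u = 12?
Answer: -176*I*sqrt(14) ≈ -658.53*I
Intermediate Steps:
I = I*sqrt(14) (I = sqrt(-14) = I*sqrt(14) ≈ 3.7417*I)
r = 8/3 (r = -16*(-1/6) = 8/3 ≈ 2.6667)
A = -12 (A = (5 - 1)*(-3) = 4*(-3) = -12)
w = 44/3 (w = 8/3 + 12 = 44/3 ≈ 14.667)
(w*A)*I = ((44/3)*(-12))*(I*sqrt(14)) = -176*I*sqrt(14)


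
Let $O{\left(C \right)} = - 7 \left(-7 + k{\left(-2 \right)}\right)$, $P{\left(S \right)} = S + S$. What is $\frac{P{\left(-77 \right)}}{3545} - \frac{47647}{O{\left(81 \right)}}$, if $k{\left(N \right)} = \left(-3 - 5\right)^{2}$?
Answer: $\frac{168847169}{1414455} \approx 119.37$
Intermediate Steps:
$P{\left(S \right)} = 2 S$
$k{\left(N \right)} = 64$ ($k{\left(N \right)} = \left(-8\right)^{2} = 64$)
$O{\left(C \right)} = -399$ ($O{\left(C \right)} = - 7 \left(-7 + 64\right) = \left(-7\right) 57 = -399$)
$\frac{P{\left(-77 \right)}}{3545} - \frac{47647}{O{\left(81 \right)}} = \frac{2 \left(-77\right)}{3545} - \frac{47647}{-399} = \left(-154\right) \frac{1}{3545} - - \frac{47647}{399} = - \frac{154}{3545} + \frac{47647}{399} = \frac{168847169}{1414455}$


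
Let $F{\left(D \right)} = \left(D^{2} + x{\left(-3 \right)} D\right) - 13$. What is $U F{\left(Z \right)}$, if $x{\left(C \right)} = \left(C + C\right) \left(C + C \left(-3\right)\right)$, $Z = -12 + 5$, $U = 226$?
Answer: $65088$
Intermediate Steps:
$Z = -7$
$x{\left(C \right)} = - 4 C^{2}$ ($x{\left(C \right)} = 2 C \left(C - 3 C\right) = 2 C \left(- 2 C\right) = - 4 C^{2}$)
$F{\left(D \right)} = -13 + D^{2} - 36 D$ ($F{\left(D \right)} = \left(D^{2} + - 4 \left(-3\right)^{2} D\right) - 13 = \left(D^{2} + \left(-4\right) 9 D\right) - 13 = \left(D^{2} - 36 D\right) - 13 = -13 + D^{2} - 36 D$)
$U F{\left(Z \right)} = 226 \left(-13 + \left(-7\right)^{2} - -252\right) = 226 \left(-13 + 49 + 252\right) = 226 \cdot 288 = 65088$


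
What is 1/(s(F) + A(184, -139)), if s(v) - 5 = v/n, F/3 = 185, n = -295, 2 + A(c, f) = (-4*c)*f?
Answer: 59/6036002 ≈ 9.7747e-6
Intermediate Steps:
A(c, f) = -2 - 4*c*f (A(c, f) = -2 + (-4*c)*f = -2 - 4*c*f)
F = 555 (F = 3*185 = 555)
s(v) = 5 - v/295 (s(v) = 5 + v/(-295) = 5 + v*(-1/295) = 5 - v/295)
1/(s(F) + A(184, -139)) = 1/((5 - 1/295*555) + (-2 - 4*184*(-139))) = 1/((5 - 111/59) + (-2 + 102304)) = 1/(184/59 + 102302) = 1/(6036002/59) = 59/6036002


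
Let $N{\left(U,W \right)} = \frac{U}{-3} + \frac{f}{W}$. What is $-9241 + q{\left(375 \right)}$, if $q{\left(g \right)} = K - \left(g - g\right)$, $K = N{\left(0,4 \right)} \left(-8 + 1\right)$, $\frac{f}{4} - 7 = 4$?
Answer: $-9318$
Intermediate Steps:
$f = 44$ ($f = 28 + 4 \cdot 4 = 28 + 16 = 44$)
$N{\left(U,W \right)} = \frac{44}{W} - \frac{U}{3}$ ($N{\left(U,W \right)} = \frac{U}{-3} + \frac{44}{W} = U \left(- \frac{1}{3}\right) + \frac{44}{W} = - \frac{U}{3} + \frac{44}{W} = \frac{44}{W} - \frac{U}{3}$)
$K = -77$ ($K = \left(\frac{44}{4} - 0\right) \left(-8 + 1\right) = \left(44 \cdot \frac{1}{4} + 0\right) \left(-7\right) = \left(11 + 0\right) \left(-7\right) = 11 \left(-7\right) = -77$)
$q{\left(g \right)} = -77$ ($q{\left(g \right)} = -77 - \left(g - g\right) = -77 - 0 = -77 + 0 = -77$)
$-9241 + q{\left(375 \right)} = -9241 - 77 = -9318$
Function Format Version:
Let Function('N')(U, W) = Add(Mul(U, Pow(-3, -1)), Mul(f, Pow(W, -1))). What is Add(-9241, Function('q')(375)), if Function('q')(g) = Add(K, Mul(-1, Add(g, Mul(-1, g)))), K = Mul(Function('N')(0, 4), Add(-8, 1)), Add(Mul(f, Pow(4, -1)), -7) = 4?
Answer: -9318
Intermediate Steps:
f = 44 (f = Add(28, Mul(4, 4)) = Add(28, 16) = 44)
Function('N')(U, W) = Add(Mul(44, Pow(W, -1)), Mul(Rational(-1, 3), U)) (Function('N')(U, W) = Add(Mul(U, Pow(-3, -1)), Mul(44, Pow(W, -1))) = Add(Mul(U, Rational(-1, 3)), Mul(44, Pow(W, -1))) = Add(Mul(Rational(-1, 3), U), Mul(44, Pow(W, -1))) = Add(Mul(44, Pow(W, -1)), Mul(Rational(-1, 3), U)))
K = -77 (K = Mul(Add(Mul(44, Pow(4, -1)), Mul(Rational(-1, 3), 0)), Add(-8, 1)) = Mul(Add(Mul(44, Rational(1, 4)), 0), -7) = Mul(Add(11, 0), -7) = Mul(11, -7) = -77)
Function('q')(g) = -77 (Function('q')(g) = Add(-77, Mul(-1, Add(g, Mul(-1, g)))) = Add(-77, Mul(-1, 0)) = Add(-77, 0) = -77)
Add(-9241, Function('q')(375)) = Add(-9241, -77) = -9318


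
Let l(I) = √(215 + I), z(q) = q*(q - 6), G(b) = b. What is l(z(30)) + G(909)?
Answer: 909 + √935 ≈ 939.58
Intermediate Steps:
z(q) = q*(-6 + q)
l(z(30)) + G(909) = √(215 + 30*(-6 + 30)) + 909 = √(215 + 30*24) + 909 = √(215 + 720) + 909 = √935 + 909 = 909 + √935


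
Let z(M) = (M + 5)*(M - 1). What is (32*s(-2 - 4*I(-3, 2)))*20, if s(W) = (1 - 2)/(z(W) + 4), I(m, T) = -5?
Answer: -128/79 ≈ -1.6203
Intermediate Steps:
z(M) = (-1 + M)*(5 + M) (z(M) = (5 + M)*(-1 + M) = (-1 + M)*(5 + M))
s(W) = -1/(-1 + W**2 + 4*W) (s(W) = (1 - 2)/((-5 + W**2 + 4*W) + 4) = -1/(-1 + W**2 + 4*W))
(32*s(-2 - 4*I(-3, 2)))*20 = (32*(-1/(-1 + (-2 - 4*(-5))**2 + 4*(-2 - 4*(-5)))))*20 = (32*(-1/(-1 + (-2 + 20)**2 + 4*(-2 + 20))))*20 = (32*(-1/(-1 + 18**2 + 4*18)))*20 = (32*(-1/(-1 + 324 + 72)))*20 = (32*(-1/395))*20 = -32/395*20 = -128/79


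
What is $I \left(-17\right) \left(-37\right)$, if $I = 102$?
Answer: $64158$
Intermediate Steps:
$I \left(-17\right) \left(-37\right) = 102 \left(-17\right) \left(-37\right) = \left(-1734\right) \left(-37\right) = 64158$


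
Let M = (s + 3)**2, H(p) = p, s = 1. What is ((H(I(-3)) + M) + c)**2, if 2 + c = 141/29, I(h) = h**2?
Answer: 652864/841 ≈ 776.29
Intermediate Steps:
M = 16 (M = (1 + 3)**2 = 4**2 = 16)
c = 83/29 (c = -2 + 141/29 = 83/29 ≈ 2.8621)
((H(I(-3)) + M) + c)**2 = (((-3)**2 + 16) + 83/29)**2 = ((9 + 16) + 83/29)**2 = (25 + 83/29)**2 = (808/29)**2 = 652864/841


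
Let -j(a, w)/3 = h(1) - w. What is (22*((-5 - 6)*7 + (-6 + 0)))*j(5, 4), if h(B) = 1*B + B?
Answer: -10956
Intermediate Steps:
h(B) = 2*B (h(B) = B + B = 2*B)
j(a, w) = -6 + 3*w (j(a, w) = -3*(2*1 - w) = -3*(2 - w) = -6 + 3*w)
(22*((-5 - 6)*7 + (-6 + 0)))*j(5, 4) = (22*((-5 - 6)*7 + (-6 + 0)))*(-6 + 3*4) = (22*(-11*7 - 6))*(-6 + 12) = (22*(-77 - 6))*6 = (22*(-83))*6 = -1826*6 = -10956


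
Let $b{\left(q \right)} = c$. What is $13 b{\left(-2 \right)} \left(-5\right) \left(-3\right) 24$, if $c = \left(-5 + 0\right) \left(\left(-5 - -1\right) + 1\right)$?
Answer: $70200$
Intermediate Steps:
$c = 15$ ($c = - 5 \left(\left(-5 + 1\right) + 1\right) = - 5 \left(-4 + 1\right) = \left(-5\right) \left(-3\right) = 15$)
$b{\left(q \right)} = 15$
$13 b{\left(-2 \right)} \left(-5\right) \left(-3\right) 24 = 13 \cdot 15 \left(-5\right) \left(-3\right) 24 = 13 \left(\left(-75\right) \left(-3\right)\right) 24 = 13 \cdot 225 \cdot 24 = 2925 \cdot 24 = 70200$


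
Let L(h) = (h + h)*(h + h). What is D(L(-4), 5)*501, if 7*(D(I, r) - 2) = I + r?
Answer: 41583/7 ≈ 5940.4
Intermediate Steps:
L(h) = 4*h**2 (L(h) = (2*h)*(2*h) = 4*h**2)
D(I, r) = 2 + I/7 + r/7 (D(I, r) = 2 + (I + r)/7 = 2 + (I/7 + r/7) = 2 + I/7 + r/7)
D(L(-4), 5)*501 = (2 + (4*(-4)**2)/7 + (1/7)*5)*501 = (2 + (4*16)/7 + 5/7)*501 = (2 + (1/7)*64 + 5/7)*501 = (2 + 64/7 + 5/7)*501 = (83/7)*501 = 41583/7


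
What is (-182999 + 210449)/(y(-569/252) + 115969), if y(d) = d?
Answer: 6917400/29223619 ≈ 0.23671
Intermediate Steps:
(-182999 + 210449)/(y(-569/252) + 115969) = (-182999 + 210449)/(-569/252 + 115969) = 27450/(-569*1/252 + 115969) = 27450/(-569/252 + 115969) = 27450/(29223619/252) = 27450*(252/29223619) = 6917400/29223619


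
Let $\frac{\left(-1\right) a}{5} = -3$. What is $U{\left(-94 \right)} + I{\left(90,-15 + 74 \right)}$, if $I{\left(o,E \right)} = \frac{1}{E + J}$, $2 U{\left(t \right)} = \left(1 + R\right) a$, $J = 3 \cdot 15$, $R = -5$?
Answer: $- \frac{3119}{104} \approx -29.99$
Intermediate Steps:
$a = 15$ ($a = \left(-5\right) \left(-3\right) = 15$)
$J = 45$
$U{\left(t \right)} = -30$ ($U{\left(t \right)} = \frac{\left(1 - 5\right) 15}{2} = \frac{\left(-4\right) 15}{2} = \frac{1}{2} \left(-60\right) = -30$)
$I{\left(o,E \right)} = \frac{1}{45 + E}$ ($I{\left(o,E \right)} = \frac{1}{E + 45} = \frac{1}{45 + E}$)
$U{\left(-94 \right)} + I{\left(90,-15 + 74 \right)} = -30 + \frac{1}{45 + \left(-15 + 74\right)} = -30 + \frac{1}{45 + 59} = -30 + \frac{1}{104} = - \frac{3119}{104}$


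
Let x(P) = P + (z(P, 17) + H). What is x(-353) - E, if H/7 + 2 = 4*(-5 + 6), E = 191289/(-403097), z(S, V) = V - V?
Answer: -136458594/403097 ≈ -338.53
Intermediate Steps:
z(S, V) = 0
E = -191289/403097 (E = 191289*(-1/403097) = -191289/403097 ≈ -0.47455)
H = 14 (H = -14 + 7*(4*(-5 + 6)) = -14 + 7*(4*1) = -14 + 7*4 = -14 + 28 = 14)
x(P) = 14 + P (x(P) = P + (0 + 14) = P + 14 = 14 + P)
x(-353) - E = (14 - 353) - 1*(-191289/403097) = -339 + 191289/403097 = -136458594/403097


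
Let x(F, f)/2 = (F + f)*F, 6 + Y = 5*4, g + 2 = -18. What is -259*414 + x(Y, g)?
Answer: -107394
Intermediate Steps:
g = -20 (g = -2 - 18 = -20)
Y = 14 (Y = -6 + 5*4 = -6 + 20 = 14)
x(F, f) = 2*F*(F + f) (x(F, f) = 2*((F + f)*F) = 2*(F*(F + f)) = 2*F*(F + f))
-259*414 + x(Y, g) = -259*414 + 2*14*(14 - 20) = -107226 + 2*14*(-6) = -107226 - 168 = -107394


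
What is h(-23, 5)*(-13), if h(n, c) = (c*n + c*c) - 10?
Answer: 1300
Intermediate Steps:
h(n, c) = -10 + c² + c*n (h(n, c) = (c*n + c²) - 10 = (c² + c*n) - 10 = -10 + c² + c*n)
h(-23, 5)*(-13) = (-10 + 5² + 5*(-23))*(-13) = (-10 + 25 - 115)*(-13) = -100*(-13) = 1300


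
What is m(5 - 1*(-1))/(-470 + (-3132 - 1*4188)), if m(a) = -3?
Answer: 3/7790 ≈ 0.00038511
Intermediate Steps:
m(5 - 1*(-1))/(-470 + (-3132 - 1*4188)) = -3/(-470 + (-3132 - 1*4188)) = -3/(-470 + (-3132 - 4188)) = -3/(-470 - 7320) = -3/(-7790) = -1/7790*(-3) = 3/7790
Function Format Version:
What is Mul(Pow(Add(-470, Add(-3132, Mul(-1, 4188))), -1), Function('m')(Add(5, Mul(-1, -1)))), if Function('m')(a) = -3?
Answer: Rational(3, 7790) ≈ 0.00038511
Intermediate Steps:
Mul(Pow(Add(-470, Add(-3132, Mul(-1, 4188))), -1), Function('m')(Add(5, Mul(-1, -1)))) = Mul(Pow(Add(-470, Add(-3132, Mul(-1, 4188))), -1), -3) = Mul(Pow(Add(-470, Add(-3132, -4188)), -1), -3) = Mul(Pow(Add(-470, -7320), -1), -3) = Mul(Pow(-7790, -1), -3) = Mul(Rational(-1, 7790), -3) = Rational(3, 7790)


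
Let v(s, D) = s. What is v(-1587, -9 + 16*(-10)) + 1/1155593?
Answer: -1833926090/1155593 ≈ -1587.0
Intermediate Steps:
v(-1587, -9 + 16*(-10)) + 1/1155593 = -1587 + 1/1155593 = -1833926090/1155593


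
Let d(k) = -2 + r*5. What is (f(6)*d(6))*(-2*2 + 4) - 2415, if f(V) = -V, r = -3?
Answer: -2415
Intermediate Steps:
d(k) = -17 (d(k) = -2 - 3*5 = -2 - 15 = -17)
(f(6)*d(6))*(-2*2 + 4) - 2415 = (-1*6*(-17))*(-2*2 + 4) - 2415 = (-6*(-17))*(-4 + 4) - 2415 = 102*0 - 2415 = 0 - 2415 = -2415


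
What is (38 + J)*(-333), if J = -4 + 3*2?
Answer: -13320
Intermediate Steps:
J = 2 (J = -4 + 6 = 2)
(38 + J)*(-333) = (38 + 2)*(-333) = 40*(-333) = -13320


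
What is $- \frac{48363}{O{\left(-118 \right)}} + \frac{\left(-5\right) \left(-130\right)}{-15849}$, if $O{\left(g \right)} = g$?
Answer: $\frac{766428487}{1870182} \approx 409.81$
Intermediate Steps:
$- \frac{48363}{O{\left(-118 \right)}} + \frac{\left(-5\right) \left(-130\right)}{-15849} = - \frac{48363}{-118} + \frac{\left(-5\right) \left(-130\right)}{-15849} = \left(-48363\right) \left(- \frac{1}{118}\right) + 650 \left(- \frac{1}{15849}\right) = \frac{48363}{118} - \frac{650}{15849} = \frac{766428487}{1870182}$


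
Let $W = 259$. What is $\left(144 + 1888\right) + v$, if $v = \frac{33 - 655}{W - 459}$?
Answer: $\frac{203511}{100} \approx 2035.1$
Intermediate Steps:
$v = \frac{311}{100}$ ($v = \frac{33 - 655}{259 - 459} = - \frac{622}{-200} = \left(-622\right) \left(- \frac{1}{200}\right) = \frac{311}{100} \approx 3.11$)
$\left(144 + 1888\right) + v = \left(144 + 1888\right) + \frac{311}{100} = 2032 + \frac{311}{100} = \frac{203511}{100}$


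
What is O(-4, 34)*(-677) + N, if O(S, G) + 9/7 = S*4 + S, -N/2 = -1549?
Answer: 122559/7 ≈ 17508.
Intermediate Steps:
N = 3098 (N = -2*(-1549) = 3098)
O(S, G) = -9/7 + 5*S (O(S, G) = -9/7 + (S*4 + S) = -9/7 + (4*S + S) = -9/7 + 5*S)
O(-4, 34)*(-677) + N = (-9/7 + 5*(-4))*(-677) + 3098 = (-9/7 - 20)*(-677) + 3098 = -149/7*(-677) + 3098 = 100873/7 + 3098 = 122559/7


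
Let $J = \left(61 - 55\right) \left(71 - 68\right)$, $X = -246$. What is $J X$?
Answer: $-4428$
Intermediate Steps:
$J = 18$ ($J = 6 \cdot 3 = 18$)
$J X = 18 \left(-246\right) = -4428$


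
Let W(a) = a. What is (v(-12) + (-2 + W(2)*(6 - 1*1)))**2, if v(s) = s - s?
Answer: 64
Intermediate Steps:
v(s) = 0
(v(-12) + (-2 + W(2)*(6 - 1*1)))**2 = (0 + (-2 + 2*(6 - 1*1)))**2 = (0 + (-2 + 2*(6 - 1)))**2 = (0 + (-2 + 2*5))**2 = (0 + (-2 + 10))**2 = (0 + 8)**2 = 8**2 = 64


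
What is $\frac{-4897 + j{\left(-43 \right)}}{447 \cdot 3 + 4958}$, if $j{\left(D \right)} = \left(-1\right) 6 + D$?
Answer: $- \frac{4946}{6299} \approx -0.7852$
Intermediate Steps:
$j{\left(D \right)} = -6 + D$
$\frac{-4897 + j{\left(-43 \right)}}{447 \cdot 3 + 4958} = \frac{-4897 - 49}{447 \cdot 3 + 4958} = \frac{-4897 - 49}{1341 + 4958} = - \frac{4946}{6299}$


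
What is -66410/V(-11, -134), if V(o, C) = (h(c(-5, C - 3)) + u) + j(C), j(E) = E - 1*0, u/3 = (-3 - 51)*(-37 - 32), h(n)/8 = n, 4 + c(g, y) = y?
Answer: -33205/4958 ≈ -6.6973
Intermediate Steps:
c(g, y) = -4 + y
h(n) = 8*n
u = 11178 (u = 3*((-3 - 51)*(-37 - 32)) = 3*(-54*(-69)) = 3*3726 = 11178)
j(E) = E (j(E) = E + 0 = E)
V(o, C) = 11122 + 9*C (V(o, C) = (8*(-4 + (C - 3)) + 11178) + C = (8*(-4 + (-3 + C)) + 11178) + C = (8*(-7 + C) + 11178) + C = ((-56 + 8*C) + 11178) + C = (11122 + 8*C) + C = 11122 + 9*C)
-66410/V(-11, -134) = -66410/(11122 + 9*(-134)) = -66410/(11122 - 1206) = -66410/9916 = -66410*1/9916 = -33205/4958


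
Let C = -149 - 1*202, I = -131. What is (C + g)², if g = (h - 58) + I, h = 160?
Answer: 144400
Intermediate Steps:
C = -351 (C = -149 - 202 = -351)
g = -29 (g = (160 - 58) - 131 = 102 - 131 = -29)
(C + g)² = (-351 - 29)² = (-380)² = 144400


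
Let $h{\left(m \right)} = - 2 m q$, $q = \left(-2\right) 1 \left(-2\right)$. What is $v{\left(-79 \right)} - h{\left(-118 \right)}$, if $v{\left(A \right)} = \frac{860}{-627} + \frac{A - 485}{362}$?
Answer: $- \frac{107464202}{113487} \approx -946.93$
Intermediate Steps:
$v{\left(A \right)} = - \frac{615415}{226974} + \frac{A}{362}$ ($v{\left(A \right)} = 860 \left(- \frac{1}{627}\right) + \left(A - 485\right) \frac{1}{362} = - \frac{860}{627} + \left(-485 + A\right) \frac{1}{362} = - \frac{860}{627} + \left(- \frac{485}{362} + \frac{A}{362}\right) = - \frac{615415}{226974} + \frac{A}{362}$)
$q = 4$ ($q = \left(-2\right) \left(-2\right) = 4$)
$h{\left(m \right)} = - 8 m$ ($h{\left(m \right)} = - 2 m 4 = - 8 m$)
$v{\left(-79 \right)} - h{\left(-118 \right)} = \left(- \frac{615415}{226974} + \frac{1}{362} \left(-79\right)\right) - \left(-8\right) \left(-118\right) = \left(- \frac{615415}{226974} - \frac{79}{362}\right) - 944 = - \frac{332474}{113487} - 944 = - \frac{107464202}{113487}$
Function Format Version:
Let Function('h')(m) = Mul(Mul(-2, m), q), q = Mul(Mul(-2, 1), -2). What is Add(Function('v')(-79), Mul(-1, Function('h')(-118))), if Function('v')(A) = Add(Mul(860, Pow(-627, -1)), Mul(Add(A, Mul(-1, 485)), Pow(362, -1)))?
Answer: Rational(-107464202, 113487) ≈ -946.93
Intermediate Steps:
Function('v')(A) = Add(Rational(-615415, 226974), Mul(Rational(1, 362), A)) (Function('v')(A) = Add(Mul(860, Rational(-1, 627)), Mul(Add(A, -485), Rational(1, 362))) = Add(Rational(-860, 627), Mul(Add(-485, A), Rational(1, 362))) = Add(Rational(-860, 627), Add(Rational(-485, 362), Mul(Rational(1, 362), A))) = Add(Rational(-615415, 226974), Mul(Rational(1, 362), A)))
q = 4 (q = Mul(-2, -2) = 4)
Function('h')(m) = Mul(-8, m) (Function('h')(m) = Mul(Mul(-2, m), 4) = Mul(-8, m))
Add(Function('v')(-79), Mul(-1, Function('h')(-118))) = Add(Add(Rational(-615415, 226974), Mul(Rational(1, 362), -79)), Mul(-1, Mul(-8, -118))) = Add(Add(Rational(-615415, 226974), Rational(-79, 362)), Mul(-1, 944)) = Add(Rational(-332474, 113487), -944) = Rational(-107464202, 113487)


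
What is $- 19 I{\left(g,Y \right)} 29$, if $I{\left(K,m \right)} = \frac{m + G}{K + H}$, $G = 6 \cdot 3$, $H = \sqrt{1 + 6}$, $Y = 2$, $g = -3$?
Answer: $16530 + 5510 \sqrt{7} \approx 31108.0$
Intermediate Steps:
$H = \sqrt{7} \approx 2.6458$
$G = 18$
$I{\left(K,m \right)} = \frac{18 + m}{K + \sqrt{7}}$ ($I{\left(K,m \right)} = \frac{m + 18}{K + \sqrt{7}} = \frac{18 + m}{K + \sqrt{7}}$)
$- 19 I{\left(g,Y \right)} 29 = - 19 \frac{18 + 2}{-3 + \sqrt{7}} \cdot 29 = - 19 \frac{1}{-3 + \sqrt{7}} \cdot 20 \cdot 29 = - 19 \frac{20}{-3 + \sqrt{7}} \cdot 29 = - \frac{380}{-3 + \sqrt{7}} \cdot 29 = - \frac{11020}{-3 + \sqrt{7}}$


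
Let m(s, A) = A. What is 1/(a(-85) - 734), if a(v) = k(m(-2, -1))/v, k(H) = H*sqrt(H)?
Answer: -5303150/3892512101 - 85*I/3892512101 ≈ -0.0013624 - 2.1837e-8*I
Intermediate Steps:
k(H) = H**(3/2)
a(v) = -I/v (a(v) = (-1)**(3/2)/v = (-I)/v = -I/v)
1/(a(-85) - 734) = 1/(-1*I/(-85) - 734) = 1/(-1*I*(-1/85) - 734) = 1/(I/85 - 734) = 1/(-734 + I/85) = 7225*(-734 - I/85)/3892512101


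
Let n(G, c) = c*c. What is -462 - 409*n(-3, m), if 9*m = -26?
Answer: -313906/81 ≈ -3875.4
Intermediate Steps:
m = -26/9 (m = (1/9)*(-26) = -26/9 ≈ -2.8889)
n(G, c) = c**2
-462 - 409*n(-3, m) = -462 - 409*(-26/9)**2 = -462 - 409*676/81 = -462 - 276484/81 = -313906/81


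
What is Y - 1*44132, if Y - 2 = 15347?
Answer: -28783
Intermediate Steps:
Y = 15349 (Y = 2 + 15347 = 15349)
Y - 1*44132 = 15349 - 1*44132 = 15349 - 44132 = -28783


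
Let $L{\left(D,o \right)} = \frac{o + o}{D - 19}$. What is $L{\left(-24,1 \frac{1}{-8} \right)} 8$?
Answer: $\frac{2}{43} \approx 0.046512$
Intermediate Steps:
$L{\left(D,o \right)} = \frac{2 o}{-19 + D}$
$L{\left(-24,1 \frac{1}{-8} \right)} 8 = \frac{2 \cdot 1 \frac{1}{-8}}{-19 - 24} \cdot 8 = \frac{2 \cdot 1 \left(- \frac{1}{8}\right)}{-43} \cdot 8 = 2 \left(- \frac{1}{8}\right) \left(- \frac{1}{43}\right) 8 = \frac{1}{172} \cdot 8 = \frac{2}{43}$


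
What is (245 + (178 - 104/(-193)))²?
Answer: 6681918049/37249 ≈ 1.7939e+5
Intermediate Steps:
(245 + (178 - 104/(-193)))² = (245 + (178 - 104*(-1/193)))² = (245 + (178 + 104/193))² = (245 + 34458/193)² = (81743/193)² = 6681918049/37249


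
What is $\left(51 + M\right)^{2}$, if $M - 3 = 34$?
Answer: $7744$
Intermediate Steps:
$M = 37$ ($M = 3 + 34 = 37$)
$\left(51 + M\right)^{2} = \left(51 + 37\right)^{2} = 88^{2} = 7744$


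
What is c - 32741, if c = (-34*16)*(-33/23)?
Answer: -735091/23 ≈ -31960.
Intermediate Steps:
c = 17952/23 (c = -(-17952)/23 = -544*(-33/23) = 17952/23 ≈ 780.52)
c - 32741 = 17952/23 - 32741 = -735091/23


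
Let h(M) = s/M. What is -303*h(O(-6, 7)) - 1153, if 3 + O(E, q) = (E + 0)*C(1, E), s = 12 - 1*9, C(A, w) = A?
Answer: -1052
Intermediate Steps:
s = 3 (s = 12 - 9 = 3)
O(E, q) = -3 + E (O(E, q) = -3 + (E + 0)*1 = -3 + E*1 = -3 + E)
h(M) = 3/M
-303*h(O(-6, 7)) - 1153 = -909/(-3 - 6) - 1153 = -909/(-9) - 1153 = -909*(-1)/9 - 1153 = -303*(-⅓) - 1153 = 101 - 1153 = -1052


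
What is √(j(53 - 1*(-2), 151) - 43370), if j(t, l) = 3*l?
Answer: I*√42917 ≈ 207.16*I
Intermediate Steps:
√(j(53 - 1*(-2), 151) - 43370) = √(3*151 - 43370) = √(453 - 43370) = √(-42917) = I*√42917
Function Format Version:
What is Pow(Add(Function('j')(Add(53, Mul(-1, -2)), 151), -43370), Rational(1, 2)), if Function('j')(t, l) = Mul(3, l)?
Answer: Mul(I, Pow(42917, Rational(1, 2))) ≈ Mul(207.16, I)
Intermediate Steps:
Pow(Add(Function('j')(Add(53, Mul(-1, -2)), 151), -43370), Rational(1, 2)) = Pow(Add(Mul(3, 151), -43370), Rational(1, 2)) = Pow(Add(453, -43370), Rational(1, 2)) = Pow(-42917, Rational(1, 2)) = Mul(I, Pow(42917, Rational(1, 2)))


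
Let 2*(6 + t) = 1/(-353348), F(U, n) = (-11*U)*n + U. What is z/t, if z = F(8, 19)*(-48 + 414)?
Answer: 430394824704/4240177 ≈ 1.0150e+5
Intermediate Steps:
F(U, n) = U - 11*U*n (F(U, n) = -11*U*n + U = U - 11*U*n)
z = -609024 (z = (8*(1 - 11*19))*(-48 + 414) = (8*(1 - 209))*366 = (8*(-208))*366 = -1664*366 = -609024)
t = -4240177/706696 (t = -6 + (1/2)/(-353348) = -6 + (1/2)*(-1/353348) = -6 - 1/706696 = -4240177/706696 ≈ -6.0000)
z/t = -609024/(-4240177/706696) = -609024*(-706696/4240177) = 430394824704/4240177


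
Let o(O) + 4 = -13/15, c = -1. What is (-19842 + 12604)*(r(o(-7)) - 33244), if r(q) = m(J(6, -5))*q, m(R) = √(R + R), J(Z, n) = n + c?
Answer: 240620072 + 1056748*I*√3/15 ≈ 2.4062e+8 + 1.2202e+5*I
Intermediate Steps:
J(Z, n) = -1 + n (J(Z, n) = n - 1 = -1 + n)
m(R) = √2*√R (m(R) = √(2*R) = √2*√R)
o(O) = -73/15 (o(O) = -4 - 13/15 = -73/15)
r(q) = 2*I*q*√3 (r(q) = (√2*√(-1 - 5))*q = (√2*√(-6))*q = (√2*(I*√6))*q = (2*I*√3)*q = 2*I*q*√3)
(-19842 + 12604)*(r(o(-7)) - 33244) = (-19842 + 12604)*(2*I*(-73/15)*√3 - 33244) = -7238*(-146*I*√3/15 - 33244) = -7238*(-33244 - 146*I*√3/15) = 240620072 + 1056748*I*√3/15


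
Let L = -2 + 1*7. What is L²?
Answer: 25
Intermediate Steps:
L = 5 (L = -2 + 7 = 5)
L² = 5² = 25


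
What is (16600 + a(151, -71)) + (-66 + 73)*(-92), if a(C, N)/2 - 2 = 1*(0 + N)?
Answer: 15818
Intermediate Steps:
a(C, N) = 4 + 2*N (a(C, N) = 4 + 2*(1*(0 + N)) = 4 + 2*(1*N) = 4 + 2*N)
(16600 + a(151, -71)) + (-66 + 73)*(-92) = (16600 + (4 + 2*(-71))) + (-66 + 73)*(-92) = (16600 + (4 - 142)) + 7*(-92) = (16600 - 138) - 644 = 16462 - 644 = 15818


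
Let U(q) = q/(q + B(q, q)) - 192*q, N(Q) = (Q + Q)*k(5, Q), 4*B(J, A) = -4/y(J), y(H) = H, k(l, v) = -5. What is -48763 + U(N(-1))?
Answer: -5017517/99 ≈ -50682.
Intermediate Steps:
B(J, A) = -1/J (B(J, A) = (-4/J)/4 = -1/J)
N(Q) = -10*Q (N(Q) = (Q + Q)*(-5) = (2*Q)*(-5) = -10*Q)
U(q) = -192*q + q/(q - 1/q) (U(q) = q/(q - 1/q) - 192*q = -192*q + q/(q - 1/q))
-48763 + U(N(-1)) = -48763 + (-10*(-1))*(192 - 10*(-1) - 192*(-10*(-1))²)/(-1 + (-10*(-1))²) = -48763 + 10*(192 + 10 - 192*10²)/(-1 + 10²) = -48763 + 10*(192 + 10 - 192*100)/(-1 + 100) = -48763 + 10*(192 + 10 - 19200)/99 = -48763 + 10*(1/99)*(-18998) = -48763 - 189980/99 = -5017517/99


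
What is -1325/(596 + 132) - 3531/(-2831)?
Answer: -1180507/2060968 ≈ -0.57279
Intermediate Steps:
-1325/(596 + 132) - 3531/(-2831) = -1325/728 - 3531*(-1/2831) = -1325*1/728 + 3531/2831 = -1325/728 + 3531/2831 = -1180507/2060968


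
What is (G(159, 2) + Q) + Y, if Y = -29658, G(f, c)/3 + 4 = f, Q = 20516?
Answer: -8677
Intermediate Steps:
G(f, c) = -12 + 3*f
(G(159, 2) + Q) + Y = ((-12 + 3*159) + 20516) - 29658 = ((-12 + 477) + 20516) - 29658 = (465 + 20516) - 29658 = 20981 - 29658 = -8677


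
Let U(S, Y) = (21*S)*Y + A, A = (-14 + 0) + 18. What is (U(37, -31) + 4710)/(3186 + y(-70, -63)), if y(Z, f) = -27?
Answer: -19373/3159 ≈ -6.1326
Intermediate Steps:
A = 4 (A = -14 + 18 = 4)
U(S, Y) = 4 + 21*S*Y (U(S, Y) = (21*S)*Y + 4 = 21*S*Y + 4 = 4 + 21*S*Y)
(U(37, -31) + 4710)/(3186 + y(-70, -63)) = ((4 + 21*37*(-31)) + 4710)/(3186 - 27) = ((4 - 24087) + 4710)/3159 = (-24083 + 4710)*(1/3159) = -19373*1/3159 = -19373/3159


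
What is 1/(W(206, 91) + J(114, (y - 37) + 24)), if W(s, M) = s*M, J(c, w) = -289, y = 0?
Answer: 1/18457 ≈ 5.4180e-5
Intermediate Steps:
W(s, M) = M*s
1/(W(206, 91) + J(114, (y - 37) + 24)) = 1/(91*206 - 289) = 1/(18746 - 289) = 1/18457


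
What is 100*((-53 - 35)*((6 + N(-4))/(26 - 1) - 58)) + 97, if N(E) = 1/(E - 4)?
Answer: 508429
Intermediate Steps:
N(E) = 1/(-4 + E)
100*((-53 - 35)*((6 + N(-4))/(26 - 1) - 58)) + 97 = 100*((-53 - 35)*((6 + 1/(-4 - 4))/(26 - 1) - 58)) + 97 = 100*(-88*((6 + 1/(-8))/25 - 58)) + 97 = 100*(-88*((6 - 1/8)*(1/25) - 58)) + 97 = 100*(-88*((47/8)*(1/25) - 58)) + 97 = 100*(-88*(47/200 - 58)) + 97 = 100*(-88*(-11553/200)) + 97 = 100*(127083/25) + 97 = 508332 + 97 = 508429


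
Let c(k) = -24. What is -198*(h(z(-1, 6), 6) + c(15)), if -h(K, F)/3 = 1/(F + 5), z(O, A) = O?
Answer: 4806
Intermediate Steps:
h(K, F) = -3/(5 + F) (h(K, F) = -3/(F + 5) = -3/(5 + F))
-198*(h(z(-1, 6), 6) + c(15)) = -198*(-3/(5 + 6) - 24) = -198*(-3/11 - 24) = -198*(-267/11) = 4806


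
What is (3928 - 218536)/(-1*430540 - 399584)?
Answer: 17884/69177 ≈ 0.25853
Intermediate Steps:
(3928 - 218536)/(-1*430540 - 399584) = -214608/(-430540 - 399584) = -214608/(-830124) = -214608*(-1/830124) = 17884/69177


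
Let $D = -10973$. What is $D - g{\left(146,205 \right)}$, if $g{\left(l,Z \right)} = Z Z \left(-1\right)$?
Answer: $31052$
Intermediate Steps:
$g{\left(l,Z \right)} = - Z^{2}$ ($g{\left(l,Z \right)} = Z^{2} \left(-1\right) = - Z^{2}$)
$D - g{\left(146,205 \right)} = -10973 - - 205^{2} = -10973 - \left(-1\right) 42025 = -10973 - -42025 = -10973 + 42025 = 31052$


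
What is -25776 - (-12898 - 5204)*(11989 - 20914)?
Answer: -161586126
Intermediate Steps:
-25776 - (-12898 - 5204)*(11989 - 20914) = -25776 - (-18102)*(-8925) = -25776 - 1*161560350 = -25776 - 161560350 = -161586126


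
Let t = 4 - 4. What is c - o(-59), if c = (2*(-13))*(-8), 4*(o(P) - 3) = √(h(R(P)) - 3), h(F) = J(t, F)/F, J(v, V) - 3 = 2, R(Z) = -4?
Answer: 205 - I*√17/8 ≈ 205.0 - 0.51539*I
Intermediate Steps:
t = 0
J(v, V) = 5 (J(v, V) = 3 + 2 = 5)
h(F) = 5/F
o(P) = 3 + I*√17/8 (o(P) = 3 + √(5/(-4) - 3)/4 = 3 + √(5*(-¼) - 3)/4 = 3 + √(-5/4 - 3)/4 = 3 + √(-17/4)/4 = 3 + (I*√17/2)/4 = 3 + I*√17/8)
c = 208 (c = -26*(-8) = 208)
c - o(-59) = 208 - (3 + I*√17/8) = 208 + (-3 - I*√17/8) = 205 - I*√17/8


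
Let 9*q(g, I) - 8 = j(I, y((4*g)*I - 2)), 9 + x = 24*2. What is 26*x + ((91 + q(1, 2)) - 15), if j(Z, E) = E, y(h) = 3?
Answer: 9821/9 ≈ 1091.2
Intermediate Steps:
x = 39 (x = -9 + 24*2 = -9 + 48 = 39)
q(g, I) = 11/9 (q(g, I) = 8/9 + (1/9)*3 = 8/9 + 1/3 = 11/9)
26*x + ((91 + q(1, 2)) - 15) = 26*39 + ((91 + 11/9) - 15) = 1014 + (830/9 - 15) = 1014 + 695/9 = 9821/9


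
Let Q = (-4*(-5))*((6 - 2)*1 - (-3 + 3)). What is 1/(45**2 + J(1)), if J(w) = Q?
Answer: 1/2105 ≈ 0.00047506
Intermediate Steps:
Q = 80 (Q = 20*(4*1 - 1*0) = 20*(4 + 0) = 20*4 = 80)
J(w) = 80
1/(45**2 + J(1)) = 1/(45**2 + 80) = 1/(2025 + 80) = 1/2105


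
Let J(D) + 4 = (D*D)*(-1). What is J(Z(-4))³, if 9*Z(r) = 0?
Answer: -64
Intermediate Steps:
Z(r) = 0 (Z(r) = (⅑)*0 = 0)
J(D) = -4 - D² (J(D) = -4 + (D*D)*(-1) = -4 + D²*(-1) = -4 - D²)
J(Z(-4))³ = (-4 - 1*0²)³ = (-4 - 1*0)³ = (-4 + 0)³ = (-4)³ = -64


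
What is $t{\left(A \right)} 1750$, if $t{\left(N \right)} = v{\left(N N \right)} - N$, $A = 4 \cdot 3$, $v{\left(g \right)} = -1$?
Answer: $-22750$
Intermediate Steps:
$A = 12$
$t{\left(N \right)} = -1 - N$
$t{\left(A \right)} 1750 = \left(-1 - 12\right) 1750 = \left(-13\right) 1750 = -22750$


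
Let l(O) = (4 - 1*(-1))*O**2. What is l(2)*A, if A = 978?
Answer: 19560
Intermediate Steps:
l(O) = 5*O**2 (l(O) = (4 + 1)*O**2 = 5*O**2)
l(2)*A = (5*2**2)*978 = (5*4)*978 = 20*978 = 19560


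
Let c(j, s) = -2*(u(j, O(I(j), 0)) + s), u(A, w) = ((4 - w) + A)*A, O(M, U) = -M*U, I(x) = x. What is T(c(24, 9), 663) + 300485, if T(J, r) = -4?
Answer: 300481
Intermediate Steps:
O(M, U) = -M*U
u(A, w) = A*(4 + A - w) (u(A, w) = (4 + A - w)*A = A*(4 + A - w))
c(j, s) = -2*s - 2*j*(4 + j) (c(j, s) = -2*(j*(4 + j - (-1)*j*0) + s) = -2*(j*(4 + j - 1*0) + s) = -2*(j*(4 + j + 0) + s) = -2*(j*(4 + j) + s) = -2*(s + j*(4 + j)) = -2*s - 2*j*(4 + j))
T(c(24, 9), 663) + 300485 = -4 + 300485 = 300481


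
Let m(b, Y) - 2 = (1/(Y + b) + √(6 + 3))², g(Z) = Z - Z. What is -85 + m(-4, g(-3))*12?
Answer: 119/4 ≈ 29.750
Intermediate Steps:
g(Z) = 0
m(b, Y) = 2 + (3 + 1/(Y + b))² (m(b, Y) = 2 + (1/(Y + b) + √(6 + 3))² = 2 + (1/(Y + b) + √9)² = 2 + (1/(Y + b) + 3)² = 2 + (3 + 1/(Y + b))²)
-85 + m(-4, g(-3))*12 = -85 + (2 + (1 + 3*0 + 3*(-4))²/(0 - 4)²)*12 = -85 + (2 + (1 + 0 - 12)²/(-4)²)*12 = -85 + (2 + (1/16)*(-11)²)*12 = -85 + (2 + (1/16)*121)*12 = -85 + (2 + 121/16)*12 = -85 + (153/16)*12 = -85 + 459/4 = 119/4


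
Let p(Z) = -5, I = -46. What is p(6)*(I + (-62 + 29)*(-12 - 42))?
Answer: -8680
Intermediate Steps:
p(6)*(I + (-62 + 29)*(-12 - 42)) = -5*(-46 + (-62 + 29)*(-12 - 42)) = -5*(-46 - 33*(-54)) = -5*(-46 + 1782) = -5*1736 = -8680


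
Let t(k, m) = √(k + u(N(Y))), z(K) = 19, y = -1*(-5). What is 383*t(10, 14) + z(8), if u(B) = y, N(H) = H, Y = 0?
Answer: 19 + 383*√15 ≈ 1502.4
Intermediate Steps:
y = 5
u(B) = 5
t(k, m) = √(5 + k) (t(k, m) = √(k + 5) = √(5 + k))
383*t(10, 14) + z(8) = 383*√(5 + 10) + 19 = 383*√15 + 19 = 19 + 383*√15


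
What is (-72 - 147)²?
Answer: 47961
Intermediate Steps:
(-72 - 147)² = (-219)² = 47961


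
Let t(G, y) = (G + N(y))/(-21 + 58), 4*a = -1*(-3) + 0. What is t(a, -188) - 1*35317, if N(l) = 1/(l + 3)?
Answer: -966978909/27380 ≈ -35317.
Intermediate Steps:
N(l) = 1/(3 + l)
a = ¾ (a = (-1*(-3) + 0)/4 = (3 + 0)/4 = (¼)*3 = ¾ ≈ 0.75000)
t(G, y) = G/37 + 1/(37*(3 + y)) (t(G, y) = (G + 1/(3 + y))/(-21 + 58) = (G + 1/(3 + y))/37 = (G + 1/(3 + y))*(1/37) = G/37 + 1/(37*(3 + y)))
t(a, -188) - 1*35317 = (1 + 3*(3 - 188)/4)/(37*(3 - 188)) - 1*35317 = (1/37)*(1 + (¾)*(-185))/(-185) - 35317 = (1/37)*(-1/185)*(1 - 555/4) - 35317 = (1/37)*(-1/185)*(-551/4) - 35317 = 551/27380 - 35317 = -966978909/27380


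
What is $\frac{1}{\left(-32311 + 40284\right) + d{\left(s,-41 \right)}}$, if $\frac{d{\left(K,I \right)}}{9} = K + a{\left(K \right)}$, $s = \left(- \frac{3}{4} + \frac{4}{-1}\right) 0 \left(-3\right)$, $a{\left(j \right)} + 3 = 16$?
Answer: $\frac{1}{8090} \approx 0.00012361$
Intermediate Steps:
$a{\left(j \right)} = 13$ ($a{\left(j \right)} = -3 + 16 = 13$)
$s = 0$ ($s = \left(\left(-3\right) \frac{1}{4} + 4 \left(-1\right)\right) 0 \left(-3\right) = \left(- \frac{3}{4} - 4\right) 0 \left(-3\right) = \left(- \frac{19}{4}\right) 0 \left(-3\right) = 0 \left(-3\right) = 0$)
$d{\left(K,I \right)} = 117 + 9 K$ ($d{\left(K,I \right)} = 9 \left(K + 13\right) = 9 \left(13 + K\right) = 117 + 9 K$)
$\frac{1}{\left(-32311 + 40284\right) + d{\left(s,-41 \right)}} = \frac{1}{\left(-32311 + 40284\right) + \left(117 + 9 \cdot 0\right)} = \frac{1}{7973 + \left(117 + 0\right)} = \frac{1}{7973 + 117} = \frac{1}{8090}$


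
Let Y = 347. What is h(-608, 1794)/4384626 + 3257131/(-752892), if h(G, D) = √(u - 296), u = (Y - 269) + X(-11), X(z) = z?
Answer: -3257131/752892 + I*√229/4384626 ≈ -4.3262 + 3.4513e-6*I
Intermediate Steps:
u = 67 (u = (347 - 269) - 11 = 78 - 11 = 67)
h(G, D) = I*√229 (h(G, D) = √(67 - 296) = √(-229) = I*√229)
h(-608, 1794)/4384626 + 3257131/(-752892) = (I*√229)/4384626 + 3257131/(-752892) = (I*√229)*(1/4384626) + 3257131*(-1/752892) = I*√229/4384626 - 3257131/752892 = -3257131/752892 + I*√229/4384626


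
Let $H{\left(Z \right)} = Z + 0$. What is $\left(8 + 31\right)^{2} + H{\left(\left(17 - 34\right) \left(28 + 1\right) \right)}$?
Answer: $1028$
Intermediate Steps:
$H{\left(Z \right)} = Z$
$\left(8 + 31\right)^{2} + H{\left(\left(17 - 34\right) \left(28 + 1\right) \right)} = \left(8 + 31\right)^{2} + \left(17 - 34\right) \left(28 + 1\right) = 39^{2} - 493 = 1521 - 493 = 1028$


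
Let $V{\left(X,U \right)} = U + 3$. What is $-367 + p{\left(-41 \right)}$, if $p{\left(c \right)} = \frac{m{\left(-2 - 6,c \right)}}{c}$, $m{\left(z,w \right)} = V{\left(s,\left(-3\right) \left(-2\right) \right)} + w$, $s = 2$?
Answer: $- \frac{15015}{41} \approx -366.22$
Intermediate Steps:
$V{\left(X,U \right)} = 3 + U$
$m{\left(z,w \right)} = 9 + w$ ($m{\left(z,w \right)} = \left(3 - -6\right) + w = \left(3 + 6\right) + w = 9 + w$)
$p{\left(c \right)} = \frac{9 + c}{c}$
$-367 + p{\left(-41 \right)} = -367 + \frac{9 - 41}{-41} = -367 - - \frac{32}{41} = -367 + \frac{32}{41} = - \frac{15015}{41}$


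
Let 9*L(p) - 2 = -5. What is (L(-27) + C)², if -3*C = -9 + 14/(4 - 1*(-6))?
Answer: 121/25 ≈ 4.8400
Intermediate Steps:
L(p) = -⅓ (L(p) = 2/9 + (⅑)*(-5) = 2/9 - 5/9 = -⅓)
C = 38/15 (C = -(-9 + 14/(4 - 1*(-6)))/3 = -(-9 + 14/(4 + 6))/3 = -(-9 + 14/10)/3 = -(-9 + (⅒)*14)/3 = -(-9 + 7/5)/3 = -⅓*(-38/5) = 38/15 ≈ 2.5333)
(L(-27) + C)² = (-⅓ + 38/15)² = (11/5)² = 121/25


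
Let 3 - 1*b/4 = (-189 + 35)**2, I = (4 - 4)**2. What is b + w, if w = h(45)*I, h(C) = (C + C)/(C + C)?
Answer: -94852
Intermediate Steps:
h(C) = 1 (h(C) = (2*C)/((2*C)) = (2*C)*(1/(2*C)) = 1)
I = 0 (I = 0**2 = 0)
w = 0 (w = 1*0 = 0)
b = -94852 (b = 12 - 4*(-189 + 35)**2 = 12 - 4*(-154)**2 = 12 - 4*23716 = 12 - 94864 = -94852)
b + w = -94852 + 0 = -94852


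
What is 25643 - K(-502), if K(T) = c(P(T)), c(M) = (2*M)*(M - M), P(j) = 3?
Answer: 25643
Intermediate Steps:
c(M) = 0 (c(M) = (2*M)*0 = 0)
K(T) = 0
25643 - K(-502) = 25643 - 1*0 = 25643 + 0 = 25643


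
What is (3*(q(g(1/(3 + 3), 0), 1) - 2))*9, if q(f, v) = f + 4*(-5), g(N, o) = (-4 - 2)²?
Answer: 378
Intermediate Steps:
g(N, o) = 36 (g(N, o) = (-6)² = 36)
q(f, v) = -20 + f (q(f, v) = f - 20 = -20 + f)
(3*(q(g(1/(3 + 3), 0), 1) - 2))*9 = (3*((-20 + 36) - 2))*9 = (3*(16 - 2))*9 = (3*14)*9 = 42*9 = 378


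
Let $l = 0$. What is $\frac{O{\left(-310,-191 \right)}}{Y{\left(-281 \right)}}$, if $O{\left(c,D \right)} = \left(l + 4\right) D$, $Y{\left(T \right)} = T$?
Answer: $\frac{764}{281} \approx 2.7189$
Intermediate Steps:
$O{\left(c,D \right)} = 4 D$ ($O{\left(c,D \right)} = \left(0 + 4\right) D = 4 D$)
$\frac{O{\left(-310,-191 \right)}}{Y{\left(-281 \right)}} = \frac{4 \left(-191\right)}{-281} = \left(-764\right) \left(- \frac{1}{281}\right) = \frac{764}{281}$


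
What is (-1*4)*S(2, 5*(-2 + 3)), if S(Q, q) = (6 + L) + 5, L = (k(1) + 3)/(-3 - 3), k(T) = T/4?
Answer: -251/6 ≈ -41.833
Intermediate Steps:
k(T) = T/4 (k(T) = T*(1/4) = T/4)
L = -13/24 (L = ((1/4)*1 + 3)/(-3 - 3) = (1/4 + 3)/(-6) = (13/4)*(-1/6) = -13/24 ≈ -0.54167)
S(Q, q) = 251/24 (S(Q, q) = (6 - 13/24) + 5 = 131/24 + 5 = 251/24)
(-1*4)*S(2, 5*(-2 + 3)) = -1*4*(251/24) = -4*251/24 = -251/6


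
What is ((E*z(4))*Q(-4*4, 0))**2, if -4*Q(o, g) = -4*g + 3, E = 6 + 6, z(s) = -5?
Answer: 2025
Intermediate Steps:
E = 12
Q(o, g) = -3/4 + g (Q(o, g) = -(-4*g + 3)/4 = -(3 - 4*g)/4 = -3/4 + g)
((E*z(4))*Q(-4*4, 0))**2 = ((12*(-5))*(-3/4 + 0))**2 = (-60*(-3/4))**2 = 45**2 = 2025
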